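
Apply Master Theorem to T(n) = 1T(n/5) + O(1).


a=1, b=5, c=0. log_5(1)=0 = c=0. Case 2: O(n^c log n) = O(log n)
Complexity: O(log n)


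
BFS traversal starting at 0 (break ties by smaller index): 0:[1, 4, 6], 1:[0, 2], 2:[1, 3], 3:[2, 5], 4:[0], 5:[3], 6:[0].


BFS queue: start with [0]
Visit order: [0, 1, 4, 6, 2, 3, 5]


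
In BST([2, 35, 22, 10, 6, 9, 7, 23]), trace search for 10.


BST root = 2
Search for 10: compare at each node
Path: [2, 35, 22, 10]


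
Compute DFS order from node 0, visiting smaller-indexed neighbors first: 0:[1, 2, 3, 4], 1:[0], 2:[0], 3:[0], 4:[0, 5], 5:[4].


DFS stack-based: start with [0]
Visit order: [0, 1, 2, 3, 4, 5]


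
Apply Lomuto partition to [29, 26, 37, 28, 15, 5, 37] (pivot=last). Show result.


Elements <= 37 go left of pivot.
Result: [29, 26, 37, 28, 15, 5, 37], pivot at index 6


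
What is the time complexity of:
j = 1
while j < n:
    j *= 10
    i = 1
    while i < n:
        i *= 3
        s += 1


Per nesting level: O(log n) * O(log n) = O((log n)^2)
Complexity: O((log n)^2)


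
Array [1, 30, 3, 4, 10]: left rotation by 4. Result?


Left rotate by 4: [10, 1, 30, 3, 4]


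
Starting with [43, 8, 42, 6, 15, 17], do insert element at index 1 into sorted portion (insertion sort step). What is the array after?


After one pass: [8, 43, 42, 6, 15, 17]


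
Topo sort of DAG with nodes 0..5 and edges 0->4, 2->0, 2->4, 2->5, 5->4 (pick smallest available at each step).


Kahn's algorithm, process smallest node first
Order: [1, 2, 0, 3, 5, 4]


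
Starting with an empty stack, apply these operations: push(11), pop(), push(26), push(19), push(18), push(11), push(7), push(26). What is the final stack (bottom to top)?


push(11) -> [11]
pop() returns 11 -> []
push(26) -> [26]
push(19) -> [26, 19]
push(18) -> [26, 19, 18]
push(11) -> [26, 19, 18, 11]
push(7) -> [26, 19, 18, 11, 7]
push(26) -> [26, 19, 18, 11, 7, 26]
Final stack (bottom to top): [26, 19, 18, 11, 7, 26]


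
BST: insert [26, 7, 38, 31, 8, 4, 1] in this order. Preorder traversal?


Root = 26; build tree by BST insertion.
Preorder traversal: [26, 7, 4, 1, 8, 38, 31]


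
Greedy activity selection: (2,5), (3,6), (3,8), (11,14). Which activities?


Greedy: pick earliest-ending, then skip overlaps.
Selected (2 activities): [(2, 5), (11, 14)]


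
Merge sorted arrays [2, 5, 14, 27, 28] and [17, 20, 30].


Compare heads, take smaller each step.
Merged: [2, 5, 14, 17, 20, 27, 28, 30]


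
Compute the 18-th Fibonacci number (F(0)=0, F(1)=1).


F(n)=F(n-1)+F(n-2)
...F(16)=987, F(17)=1597, F(18)=2584


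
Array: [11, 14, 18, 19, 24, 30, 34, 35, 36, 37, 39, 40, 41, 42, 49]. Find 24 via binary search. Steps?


Search for 24:
[0,14] mid=7 arr[7]=35
[0,6] mid=3 arr[3]=19
[4,6] mid=5 arr[5]=30
[4,4] mid=4 arr[4]=24
Total: 4 comparisons


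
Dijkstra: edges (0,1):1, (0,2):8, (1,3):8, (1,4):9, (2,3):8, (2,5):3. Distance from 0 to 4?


Dijkstra from 0:
Distances: {0: 0, 1: 1, 2: 8, 3: 9, 4: 10, 5: 11}
Shortest distance to 4 = 10, path = [0, 1, 4]


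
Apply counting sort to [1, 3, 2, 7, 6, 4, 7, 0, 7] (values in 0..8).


Count array: [1, 1, 1, 1, 1, 0, 1, 3, 0]
Reconstruct: [0, 1, 2, 3, 4, 6, 7, 7, 7]


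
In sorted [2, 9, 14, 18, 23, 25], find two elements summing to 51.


Two pointers: lo=0, hi=5
No pair sums to 51


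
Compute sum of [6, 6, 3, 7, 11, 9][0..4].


Prefix sums: [0, 6, 12, 15, 22, 33, 42]
Sum[0..4] = prefix[5] - prefix[0] = 33 - 0 = 33


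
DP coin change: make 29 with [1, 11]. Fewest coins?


dp[0]=0; dp[i]=1+min(dp[i-c] for c in coins)
...dp[24]=4, dp[25]=5, dp[26]=6, dp[27]=7, dp[28]=8, dp[29]=9
Minimum coins for 29 = 9


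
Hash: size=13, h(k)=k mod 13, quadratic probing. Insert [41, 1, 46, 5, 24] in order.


Insertions: 41->slot 2; 1->slot 1; 46->slot 7; 5->slot 5; 24->slot 11
Table: [None, 1, 41, None, None, 5, None, 46, None, None, None, 24, None]


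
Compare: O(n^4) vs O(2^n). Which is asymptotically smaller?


quartic grows slower than exponential
O(n^4) is asymptotically smaller; O(2^n) grows faster


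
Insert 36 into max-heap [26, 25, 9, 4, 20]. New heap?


Append 36: [26, 25, 9, 4, 20, 36]
Bubble up: swap idx 5(36) with idx 2(9); swap idx 2(36) with idx 0(26)
Result: [36, 25, 26, 4, 20, 9]


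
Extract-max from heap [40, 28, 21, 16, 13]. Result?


Max = 40
Replace root with last, heapify down
Resulting heap: [28, 16, 21, 13]


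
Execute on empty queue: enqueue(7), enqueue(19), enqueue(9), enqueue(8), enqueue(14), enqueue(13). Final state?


enqueue(7) -> [7]
enqueue(19) -> [7, 19]
enqueue(9) -> [7, 19, 9]
enqueue(8) -> [7, 19, 9, 8]
enqueue(14) -> [7, 19, 9, 8, 14]
enqueue(13) -> [7, 19, 9, 8, 14, 13]
Final queue (front to back): [7, 19, 9, 8, 14, 13]


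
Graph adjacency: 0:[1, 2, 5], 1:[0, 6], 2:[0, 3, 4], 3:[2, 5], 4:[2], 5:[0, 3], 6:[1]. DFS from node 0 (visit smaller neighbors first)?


DFS stack-based: start with [0]
Visit order: [0, 1, 6, 2, 3, 5, 4]


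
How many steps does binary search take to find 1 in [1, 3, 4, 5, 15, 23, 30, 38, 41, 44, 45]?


Search for 1:
[0,10] mid=5 arr[5]=23
[0,4] mid=2 arr[2]=4
[0,1] mid=0 arr[0]=1
Total: 3 comparisons


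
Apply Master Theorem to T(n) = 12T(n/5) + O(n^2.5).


a=12, b=5, c=2.5. log_5(12)=1.544 < c=2.5. Case 3: O(n^c) = O(n^2.500)
Complexity: O(n^2.500)


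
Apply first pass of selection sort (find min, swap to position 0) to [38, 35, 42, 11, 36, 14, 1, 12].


After one pass: [1, 35, 42, 11, 36, 14, 38, 12]


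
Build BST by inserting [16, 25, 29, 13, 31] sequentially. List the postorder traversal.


Root = 16; build tree by BST insertion.
Postorder traversal: [13, 31, 29, 25, 16]


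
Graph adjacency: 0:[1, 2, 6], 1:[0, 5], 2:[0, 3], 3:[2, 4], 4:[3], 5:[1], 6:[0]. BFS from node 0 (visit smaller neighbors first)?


BFS queue: start with [0]
Visit order: [0, 1, 2, 6, 5, 3, 4]


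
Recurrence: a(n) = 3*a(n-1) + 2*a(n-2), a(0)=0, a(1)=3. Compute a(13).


Build bottom-up:
...a(11)=851001, a(12)=3030885, a(13)=3*3030885+2*851001=10794657


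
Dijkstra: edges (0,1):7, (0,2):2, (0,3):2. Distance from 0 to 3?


Dijkstra from 0:
Distances: {0: 0, 1: 7, 2: 2, 3: 2}
Shortest distance to 3 = 2, path = [0, 3]


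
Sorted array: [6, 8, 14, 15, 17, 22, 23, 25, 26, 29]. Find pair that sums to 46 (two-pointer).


Two pointers: lo=0, hi=9
Found pair: (17, 29) summing to 46


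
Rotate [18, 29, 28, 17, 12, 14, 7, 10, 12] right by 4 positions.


Right rotate by 4: [14, 7, 10, 12, 18, 29, 28, 17, 12]


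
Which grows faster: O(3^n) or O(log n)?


logarithmic grows slower than exponential (base 3)
O(log n) is asymptotically smaller; O(3^n) grows faster


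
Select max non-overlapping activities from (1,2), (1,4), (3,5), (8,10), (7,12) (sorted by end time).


Greedy: pick earliest-ending, then skip overlaps.
Selected (3 activities): [(1, 2), (3, 5), (8, 10)]


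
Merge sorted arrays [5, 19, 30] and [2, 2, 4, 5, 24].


Compare heads, take smaller each step.
Merged: [2, 2, 4, 5, 5, 19, 24, 30]


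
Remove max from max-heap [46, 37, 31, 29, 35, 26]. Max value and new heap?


Max = 46
Replace root with last, heapify down
Resulting heap: [37, 35, 31, 29, 26]


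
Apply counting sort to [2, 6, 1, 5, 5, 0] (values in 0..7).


Count array: [1, 1, 1, 0, 0, 2, 1, 0]
Reconstruct: [0, 1, 2, 5, 5, 6]


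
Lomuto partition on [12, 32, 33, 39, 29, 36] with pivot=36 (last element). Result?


Elements <= 36 go left of pivot.
Result: [12, 32, 33, 29, 36, 39], pivot at index 4


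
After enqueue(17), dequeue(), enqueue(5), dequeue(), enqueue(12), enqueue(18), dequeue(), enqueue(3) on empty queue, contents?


enqueue(17) -> [17]
dequeue() returns 17 -> []
enqueue(5) -> [5]
dequeue() returns 5 -> []
enqueue(12) -> [12]
enqueue(18) -> [12, 18]
dequeue() returns 12 -> [18]
enqueue(3) -> [18, 3]
Final queue (front to back): [18, 3]


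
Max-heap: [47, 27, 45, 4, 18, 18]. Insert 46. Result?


Append 46: [47, 27, 45, 4, 18, 18, 46]
Bubble up: swap idx 6(46) with idx 2(45)
Result: [47, 27, 46, 4, 18, 18, 45]


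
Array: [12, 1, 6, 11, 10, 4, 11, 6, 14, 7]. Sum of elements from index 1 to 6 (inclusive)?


Prefix sums: [0, 12, 13, 19, 30, 40, 44, 55, 61, 75, 82]
Sum[1..6] = prefix[7] - prefix[1] = 55 - 12 = 43


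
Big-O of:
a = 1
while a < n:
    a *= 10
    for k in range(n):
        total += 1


Per nesting level: O(log n) * O(n) = O(n log n)
Complexity: O(n log n)


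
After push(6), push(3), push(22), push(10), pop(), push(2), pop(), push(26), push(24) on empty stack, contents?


push(6) -> [6]
push(3) -> [6, 3]
push(22) -> [6, 3, 22]
push(10) -> [6, 3, 22, 10]
pop() returns 10 -> [6, 3, 22]
push(2) -> [6, 3, 22, 2]
pop() returns 2 -> [6, 3, 22]
push(26) -> [6, 3, 22, 26]
push(24) -> [6, 3, 22, 26, 24]
Final stack (bottom to top): [6, 3, 22, 26, 24]


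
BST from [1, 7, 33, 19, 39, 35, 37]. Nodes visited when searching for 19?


BST root = 1
Search for 19: compare at each node
Path: [1, 7, 33, 19]


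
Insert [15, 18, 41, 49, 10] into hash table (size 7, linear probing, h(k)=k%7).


Insertions: 15->slot 1; 18->slot 4; 41->slot 6; 49->slot 0; 10->slot 3
Table: [49, 15, None, 10, 18, None, 41]


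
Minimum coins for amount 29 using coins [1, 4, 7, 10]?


dp[0]=0; dp[i]=1+min(dp[i-c] for c in coins)
...dp[24]=3, dp[25]=4, dp[26]=5, dp[27]=3, dp[28]=4, dp[29]=5
Minimum coins for 29 = 5


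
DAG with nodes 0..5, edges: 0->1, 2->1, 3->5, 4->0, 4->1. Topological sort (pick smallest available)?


Kahn's algorithm, process smallest node first
Order: [2, 3, 4, 0, 1, 5]


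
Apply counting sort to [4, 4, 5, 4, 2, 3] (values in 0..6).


Count array: [0, 0, 1, 1, 3, 1, 0]
Reconstruct: [2, 3, 4, 4, 4, 5]


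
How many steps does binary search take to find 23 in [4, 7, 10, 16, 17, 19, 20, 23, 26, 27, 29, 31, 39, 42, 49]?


Search for 23:
[0,14] mid=7 arr[7]=23
Total: 1 comparisons


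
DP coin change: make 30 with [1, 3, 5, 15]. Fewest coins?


dp[0]=0; dp[i]=1+min(dp[i-c] for c in coins)
...dp[25]=3, dp[26]=4, dp[27]=5, dp[28]=4, dp[29]=5, dp[30]=2
Minimum coins for 30 = 2


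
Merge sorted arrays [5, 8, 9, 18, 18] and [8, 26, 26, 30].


Compare heads, take smaller each step.
Merged: [5, 8, 8, 9, 18, 18, 26, 26, 30]


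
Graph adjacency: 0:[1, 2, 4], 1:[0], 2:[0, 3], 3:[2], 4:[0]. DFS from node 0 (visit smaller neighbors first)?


DFS stack-based: start with [0]
Visit order: [0, 1, 2, 3, 4]


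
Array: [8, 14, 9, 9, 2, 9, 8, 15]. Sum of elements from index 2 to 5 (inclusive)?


Prefix sums: [0, 8, 22, 31, 40, 42, 51, 59, 74]
Sum[2..5] = prefix[6] - prefix[2] = 51 - 22 = 29


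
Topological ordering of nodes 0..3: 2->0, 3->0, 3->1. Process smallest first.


Kahn's algorithm, process smallest node first
Order: [2, 3, 0, 1]


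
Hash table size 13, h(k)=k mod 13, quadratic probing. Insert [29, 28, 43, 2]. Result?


Insertions: 29->slot 3; 28->slot 2; 43->slot 4; 2->slot 6
Table: [None, None, 28, 29, 43, None, 2, None, None, None, None, None, None]


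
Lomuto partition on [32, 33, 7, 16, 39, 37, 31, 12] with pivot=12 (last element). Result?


Elements <= 12 go left of pivot.
Result: [7, 12, 32, 16, 39, 37, 31, 33], pivot at index 1


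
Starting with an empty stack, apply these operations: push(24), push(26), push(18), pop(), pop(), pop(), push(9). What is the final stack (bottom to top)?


push(24) -> [24]
push(26) -> [24, 26]
push(18) -> [24, 26, 18]
pop() returns 18 -> [24, 26]
pop() returns 26 -> [24]
pop() returns 24 -> []
push(9) -> [9]
Final stack (bottom to top): [9]


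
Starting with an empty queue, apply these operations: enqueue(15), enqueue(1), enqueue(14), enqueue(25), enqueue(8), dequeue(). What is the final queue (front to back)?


enqueue(15) -> [15]
enqueue(1) -> [15, 1]
enqueue(14) -> [15, 1, 14]
enqueue(25) -> [15, 1, 14, 25]
enqueue(8) -> [15, 1, 14, 25, 8]
dequeue() returns 15 -> [1, 14, 25, 8]
Final queue (front to back): [1, 14, 25, 8]


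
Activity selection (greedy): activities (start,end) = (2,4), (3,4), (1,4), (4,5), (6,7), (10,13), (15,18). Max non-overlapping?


Greedy: pick earliest-ending, then skip overlaps.
Selected (5 activities): [(2, 4), (4, 5), (6, 7), (10, 13), (15, 18)]


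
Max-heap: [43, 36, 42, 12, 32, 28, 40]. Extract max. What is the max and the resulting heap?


Max = 43
Replace root with last, heapify down
Resulting heap: [42, 36, 40, 12, 32, 28]


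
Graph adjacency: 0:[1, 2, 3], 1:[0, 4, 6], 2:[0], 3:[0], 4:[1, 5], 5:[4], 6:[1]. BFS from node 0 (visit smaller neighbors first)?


BFS queue: start with [0]
Visit order: [0, 1, 2, 3, 4, 6, 5]


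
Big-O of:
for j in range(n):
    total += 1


Per nesting level: O(n) = O(n)
Complexity: O(n)


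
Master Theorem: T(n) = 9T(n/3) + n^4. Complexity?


a=9, b=3, c=4. log_3(9)=2 < c=4. Case 3: O(n^c) = O(n^4)
Complexity: O(n^4)


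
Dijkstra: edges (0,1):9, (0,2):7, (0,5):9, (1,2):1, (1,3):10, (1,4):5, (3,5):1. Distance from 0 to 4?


Dijkstra from 0:
Distances: {0: 0, 1: 8, 2: 7, 3: 10, 4: 13, 5: 9}
Shortest distance to 4 = 13, path = [0, 2, 1, 4]


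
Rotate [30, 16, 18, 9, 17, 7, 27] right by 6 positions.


Right rotate by 6: [16, 18, 9, 17, 7, 27, 30]


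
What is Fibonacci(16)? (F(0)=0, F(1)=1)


F(n)=F(n-1)+F(n-2)
...F(14)=377, F(15)=610, F(16)=987


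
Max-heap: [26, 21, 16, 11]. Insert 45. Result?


Append 45: [26, 21, 16, 11, 45]
Bubble up: swap idx 4(45) with idx 1(21); swap idx 1(45) with idx 0(26)
Result: [45, 26, 16, 11, 21]


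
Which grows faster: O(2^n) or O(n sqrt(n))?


n^1.5 grows slower than exponential
O(n sqrt(n)) is asymptotically smaller; O(2^n) grows faster


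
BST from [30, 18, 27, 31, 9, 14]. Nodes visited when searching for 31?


BST root = 30
Search for 31: compare at each node
Path: [30, 31]


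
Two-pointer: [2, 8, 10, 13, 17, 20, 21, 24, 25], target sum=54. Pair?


Two pointers: lo=0, hi=8
No pair sums to 54


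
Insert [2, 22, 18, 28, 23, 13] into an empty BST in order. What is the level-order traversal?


Root = 2; build tree by BST insertion.
Level-Order traversal: [2, 22, 18, 28, 13, 23]


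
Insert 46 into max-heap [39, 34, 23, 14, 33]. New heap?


Append 46: [39, 34, 23, 14, 33, 46]
Bubble up: swap idx 5(46) with idx 2(23); swap idx 2(46) with idx 0(39)
Result: [46, 34, 39, 14, 33, 23]


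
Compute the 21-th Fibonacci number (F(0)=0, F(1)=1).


F(n)=F(n-1)+F(n-2)
...F(19)=4181, F(20)=6765, F(21)=10946


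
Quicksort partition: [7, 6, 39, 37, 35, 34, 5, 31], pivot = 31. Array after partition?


Elements <= 31 go left of pivot.
Result: [7, 6, 5, 31, 35, 34, 39, 37], pivot at index 3


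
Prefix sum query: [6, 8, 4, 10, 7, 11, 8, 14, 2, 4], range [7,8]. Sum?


Prefix sums: [0, 6, 14, 18, 28, 35, 46, 54, 68, 70, 74]
Sum[7..8] = prefix[9] - prefix[7] = 70 - 54 = 16


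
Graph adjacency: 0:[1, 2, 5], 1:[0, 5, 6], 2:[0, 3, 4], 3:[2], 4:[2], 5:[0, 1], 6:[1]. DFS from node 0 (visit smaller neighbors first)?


DFS stack-based: start with [0]
Visit order: [0, 1, 5, 6, 2, 3, 4]


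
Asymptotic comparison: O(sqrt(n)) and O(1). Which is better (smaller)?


constant grows slower than sublinear
O(1) is asymptotically smaller; O(sqrt(n)) grows faster


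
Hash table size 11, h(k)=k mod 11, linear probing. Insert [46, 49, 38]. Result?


Insertions: 46->slot 2; 49->slot 5; 38->slot 6
Table: [None, None, 46, None, None, 49, 38, None, None, None, None]


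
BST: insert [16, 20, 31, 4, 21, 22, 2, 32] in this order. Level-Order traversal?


Root = 16; build tree by BST insertion.
Level-Order traversal: [16, 4, 20, 2, 31, 21, 32, 22]


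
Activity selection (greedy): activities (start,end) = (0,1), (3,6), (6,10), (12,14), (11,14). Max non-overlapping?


Greedy: pick earliest-ending, then skip overlaps.
Selected (4 activities): [(0, 1), (3, 6), (6, 10), (12, 14)]


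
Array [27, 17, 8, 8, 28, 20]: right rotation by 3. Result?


Right rotate by 3: [8, 28, 20, 27, 17, 8]


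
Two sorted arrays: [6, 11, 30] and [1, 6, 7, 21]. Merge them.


Compare heads, take smaller each step.
Merged: [1, 6, 6, 7, 11, 21, 30]


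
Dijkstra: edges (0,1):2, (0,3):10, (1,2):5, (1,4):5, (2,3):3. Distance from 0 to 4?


Dijkstra from 0:
Distances: {0: 0, 1: 2, 2: 7, 3: 10, 4: 7}
Shortest distance to 4 = 7, path = [0, 1, 4]


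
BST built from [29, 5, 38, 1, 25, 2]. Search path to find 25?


BST root = 29
Search for 25: compare at each node
Path: [29, 5, 25]


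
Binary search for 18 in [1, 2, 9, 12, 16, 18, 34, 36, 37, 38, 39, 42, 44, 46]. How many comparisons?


Search for 18:
[0,13] mid=6 arr[6]=34
[0,5] mid=2 arr[2]=9
[3,5] mid=4 arr[4]=16
[5,5] mid=5 arr[5]=18
Total: 4 comparisons


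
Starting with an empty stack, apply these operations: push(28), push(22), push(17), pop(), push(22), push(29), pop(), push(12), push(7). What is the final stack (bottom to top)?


push(28) -> [28]
push(22) -> [28, 22]
push(17) -> [28, 22, 17]
pop() returns 17 -> [28, 22]
push(22) -> [28, 22, 22]
push(29) -> [28, 22, 22, 29]
pop() returns 29 -> [28, 22, 22]
push(12) -> [28, 22, 22, 12]
push(7) -> [28, 22, 22, 12, 7]
Final stack (bottom to top): [28, 22, 22, 12, 7]


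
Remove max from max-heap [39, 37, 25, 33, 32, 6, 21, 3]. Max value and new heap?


Max = 39
Replace root with last, heapify down
Resulting heap: [37, 33, 25, 3, 32, 6, 21]


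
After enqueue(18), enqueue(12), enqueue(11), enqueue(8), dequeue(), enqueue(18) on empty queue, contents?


enqueue(18) -> [18]
enqueue(12) -> [18, 12]
enqueue(11) -> [18, 12, 11]
enqueue(8) -> [18, 12, 11, 8]
dequeue() returns 18 -> [12, 11, 8]
enqueue(18) -> [12, 11, 8, 18]
Final queue (front to back): [12, 11, 8, 18]


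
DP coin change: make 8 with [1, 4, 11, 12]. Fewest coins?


dp[0]=0; dp[i]=1+min(dp[i-c] for c in coins)
...dp[3]=3, dp[4]=1, dp[5]=2, dp[6]=3, dp[7]=4, dp[8]=2
Minimum coins for 8 = 2


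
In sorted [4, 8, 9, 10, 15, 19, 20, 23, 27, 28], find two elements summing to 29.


Two pointers: lo=0, hi=9
Found pair: (9, 20) summing to 29


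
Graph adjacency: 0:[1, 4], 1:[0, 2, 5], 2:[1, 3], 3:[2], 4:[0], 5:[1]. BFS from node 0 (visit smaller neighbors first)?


BFS queue: start with [0]
Visit order: [0, 1, 4, 2, 5, 3]


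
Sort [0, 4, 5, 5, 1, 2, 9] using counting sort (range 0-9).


Count array: [1, 1, 1, 0, 1, 2, 0, 0, 0, 1]
Reconstruct: [0, 1, 2, 4, 5, 5, 9]


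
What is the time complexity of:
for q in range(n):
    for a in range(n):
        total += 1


Per nesting level: O(n) * O(n) = O(n^2)
Complexity: O(n^2)


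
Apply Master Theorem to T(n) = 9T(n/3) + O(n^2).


a=9, b=3, c=2. log_3(9)=2 = c=2. Case 2: O(n^c log n) = O(n^2 log n)
Complexity: O(n^2 log n)


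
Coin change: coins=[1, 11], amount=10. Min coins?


dp[0]=0; dp[i]=1+min(dp[i-c] for c in coins)
...dp[5]=5, dp[6]=6, dp[7]=7, dp[8]=8, dp[9]=9, dp[10]=10
Minimum coins for 10 = 10


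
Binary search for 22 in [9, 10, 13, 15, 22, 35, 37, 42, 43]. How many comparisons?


Search for 22:
[0,8] mid=4 arr[4]=22
Total: 1 comparisons


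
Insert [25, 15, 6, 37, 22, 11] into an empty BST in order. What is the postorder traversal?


Root = 25; build tree by BST insertion.
Postorder traversal: [11, 6, 22, 15, 37, 25]


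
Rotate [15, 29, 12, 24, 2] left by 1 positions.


Left rotate by 1: [29, 12, 24, 2, 15]


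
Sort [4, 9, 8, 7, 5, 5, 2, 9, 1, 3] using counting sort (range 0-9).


Count array: [0, 1, 1, 1, 1, 2, 0, 1, 1, 2]
Reconstruct: [1, 2, 3, 4, 5, 5, 7, 8, 9, 9]


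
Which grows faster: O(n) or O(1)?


constant grows slower than linear
O(1) is asymptotically smaller; O(n) grows faster


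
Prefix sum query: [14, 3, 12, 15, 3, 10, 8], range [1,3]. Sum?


Prefix sums: [0, 14, 17, 29, 44, 47, 57, 65]
Sum[1..3] = prefix[4] - prefix[1] = 44 - 14 = 30


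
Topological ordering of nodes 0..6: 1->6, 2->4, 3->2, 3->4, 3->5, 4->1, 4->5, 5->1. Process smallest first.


Kahn's algorithm, process smallest node first
Order: [0, 3, 2, 4, 5, 1, 6]


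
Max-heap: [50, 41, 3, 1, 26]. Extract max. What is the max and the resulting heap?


Max = 50
Replace root with last, heapify down
Resulting heap: [41, 26, 3, 1]


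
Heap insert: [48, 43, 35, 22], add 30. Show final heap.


Append 30: [48, 43, 35, 22, 30]
Bubble up: no swaps needed
Result: [48, 43, 35, 22, 30]


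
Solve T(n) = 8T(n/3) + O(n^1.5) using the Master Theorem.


a=8, b=3, c=1.5. log_3(8)=1.893 > c=1.5. Case 1: O(n^log_b(a)) = O(n^1.893)
Complexity: O(n^1.893)


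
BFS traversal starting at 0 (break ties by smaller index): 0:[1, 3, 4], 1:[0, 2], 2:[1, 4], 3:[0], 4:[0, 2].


BFS queue: start with [0]
Visit order: [0, 1, 3, 4, 2]


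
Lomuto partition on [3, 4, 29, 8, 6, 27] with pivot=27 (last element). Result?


Elements <= 27 go left of pivot.
Result: [3, 4, 8, 6, 27, 29], pivot at index 4


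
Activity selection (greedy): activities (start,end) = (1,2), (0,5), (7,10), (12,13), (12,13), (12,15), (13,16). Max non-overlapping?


Greedy: pick earliest-ending, then skip overlaps.
Selected (4 activities): [(1, 2), (7, 10), (12, 13), (13, 16)]


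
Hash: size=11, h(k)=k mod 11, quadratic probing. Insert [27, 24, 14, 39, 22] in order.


Insertions: 27->slot 5; 24->slot 2; 14->slot 3; 39->slot 6; 22->slot 0
Table: [22, None, 24, 14, None, 27, 39, None, None, None, None]


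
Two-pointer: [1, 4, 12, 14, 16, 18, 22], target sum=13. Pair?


Two pointers: lo=0, hi=6
Found pair: (1, 12) summing to 13


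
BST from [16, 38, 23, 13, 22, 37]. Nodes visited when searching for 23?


BST root = 16
Search for 23: compare at each node
Path: [16, 38, 23]


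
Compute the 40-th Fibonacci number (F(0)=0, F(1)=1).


F(n)=F(n-1)+F(n-2)
...F(38)=39088169, F(39)=63245986, F(40)=102334155


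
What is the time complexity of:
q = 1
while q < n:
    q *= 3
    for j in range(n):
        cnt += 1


Per nesting level: O(log n) * O(n) = O(n log n)
Complexity: O(n log n)


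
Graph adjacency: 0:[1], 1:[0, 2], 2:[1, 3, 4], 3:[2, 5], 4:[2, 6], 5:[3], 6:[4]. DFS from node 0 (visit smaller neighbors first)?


DFS stack-based: start with [0]
Visit order: [0, 1, 2, 3, 5, 4, 6]


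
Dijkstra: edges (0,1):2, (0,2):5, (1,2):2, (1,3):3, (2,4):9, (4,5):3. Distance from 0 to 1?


Dijkstra from 0:
Distances: {0: 0, 1: 2, 2: 4, 3: 5, 4: 13, 5: 16}
Shortest distance to 1 = 2, path = [0, 1]


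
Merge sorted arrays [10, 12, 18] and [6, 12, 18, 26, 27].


Compare heads, take smaller each step.
Merged: [6, 10, 12, 12, 18, 18, 26, 27]


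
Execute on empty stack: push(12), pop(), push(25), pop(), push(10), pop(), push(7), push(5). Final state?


push(12) -> [12]
pop() returns 12 -> []
push(25) -> [25]
pop() returns 25 -> []
push(10) -> [10]
pop() returns 10 -> []
push(7) -> [7]
push(5) -> [7, 5]
Final stack (bottom to top): [7, 5]


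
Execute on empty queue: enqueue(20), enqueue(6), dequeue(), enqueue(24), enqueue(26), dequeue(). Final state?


enqueue(20) -> [20]
enqueue(6) -> [20, 6]
dequeue() returns 20 -> [6]
enqueue(24) -> [6, 24]
enqueue(26) -> [6, 24, 26]
dequeue() returns 6 -> [24, 26]
Final queue (front to back): [24, 26]


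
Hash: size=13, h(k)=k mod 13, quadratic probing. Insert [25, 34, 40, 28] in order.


Insertions: 25->slot 12; 34->slot 8; 40->slot 1; 28->slot 2
Table: [None, 40, 28, None, None, None, None, None, 34, None, None, None, 25]


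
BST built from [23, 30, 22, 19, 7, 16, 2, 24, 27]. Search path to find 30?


BST root = 23
Search for 30: compare at each node
Path: [23, 30]


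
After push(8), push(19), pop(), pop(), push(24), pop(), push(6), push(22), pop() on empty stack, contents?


push(8) -> [8]
push(19) -> [8, 19]
pop() returns 19 -> [8]
pop() returns 8 -> []
push(24) -> [24]
pop() returns 24 -> []
push(6) -> [6]
push(22) -> [6, 22]
pop() returns 22 -> [6]
Final stack (bottom to top): [6]


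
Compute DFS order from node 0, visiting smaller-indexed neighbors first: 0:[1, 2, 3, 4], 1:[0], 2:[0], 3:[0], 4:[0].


DFS stack-based: start with [0]
Visit order: [0, 1, 2, 3, 4]


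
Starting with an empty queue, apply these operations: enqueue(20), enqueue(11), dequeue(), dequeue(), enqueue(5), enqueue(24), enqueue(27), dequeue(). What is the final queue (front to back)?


enqueue(20) -> [20]
enqueue(11) -> [20, 11]
dequeue() returns 20 -> [11]
dequeue() returns 11 -> []
enqueue(5) -> [5]
enqueue(24) -> [5, 24]
enqueue(27) -> [5, 24, 27]
dequeue() returns 5 -> [24, 27]
Final queue (front to back): [24, 27]


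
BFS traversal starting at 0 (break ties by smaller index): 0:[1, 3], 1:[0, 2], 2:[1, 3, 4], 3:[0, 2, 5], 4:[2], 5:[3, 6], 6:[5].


BFS queue: start with [0]
Visit order: [0, 1, 3, 2, 5, 4, 6]


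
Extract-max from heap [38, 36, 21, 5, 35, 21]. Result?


Max = 38
Replace root with last, heapify down
Resulting heap: [36, 35, 21, 5, 21]


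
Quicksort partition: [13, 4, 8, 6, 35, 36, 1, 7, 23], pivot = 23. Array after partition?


Elements <= 23 go left of pivot.
Result: [13, 4, 8, 6, 1, 7, 23, 36, 35], pivot at index 6


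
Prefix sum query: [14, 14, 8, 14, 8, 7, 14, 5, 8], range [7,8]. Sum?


Prefix sums: [0, 14, 28, 36, 50, 58, 65, 79, 84, 92]
Sum[7..8] = prefix[9] - prefix[7] = 92 - 79 = 13


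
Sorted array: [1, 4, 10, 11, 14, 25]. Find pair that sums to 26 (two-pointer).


Two pointers: lo=0, hi=5
Found pair: (1, 25) summing to 26


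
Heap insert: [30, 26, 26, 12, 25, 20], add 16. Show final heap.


Append 16: [30, 26, 26, 12, 25, 20, 16]
Bubble up: no swaps needed
Result: [30, 26, 26, 12, 25, 20, 16]


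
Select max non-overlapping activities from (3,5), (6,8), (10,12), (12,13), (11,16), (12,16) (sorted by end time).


Greedy: pick earliest-ending, then skip overlaps.
Selected (4 activities): [(3, 5), (6, 8), (10, 12), (12, 13)]


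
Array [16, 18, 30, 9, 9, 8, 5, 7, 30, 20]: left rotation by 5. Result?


Left rotate by 5: [8, 5, 7, 30, 20, 16, 18, 30, 9, 9]


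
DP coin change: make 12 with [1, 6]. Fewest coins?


dp[0]=0; dp[i]=1+min(dp[i-c] for c in coins)
...dp[7]=2, dp[8]=3, dp[9]=4, dp[10]=5, dp[11]=6, dp[12]=2
Minimum coins for 12 = 2


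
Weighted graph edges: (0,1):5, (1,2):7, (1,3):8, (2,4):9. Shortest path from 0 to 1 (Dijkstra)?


Dijkstra from 0:
Distances: {0: 0, 1: 5, 2: 12, 3: 13, 4: 21}
Shortest distance to 1 = 5, path = [0, 1]


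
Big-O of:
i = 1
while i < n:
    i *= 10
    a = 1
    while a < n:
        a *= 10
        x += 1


Per nesting level: O(log n) * O(log n) = O((log n)^2)
Complexity: O((log n)^2)


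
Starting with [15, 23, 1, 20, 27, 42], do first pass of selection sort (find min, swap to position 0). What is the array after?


After one pass: [1, 23, 15, 20, 27, 42]


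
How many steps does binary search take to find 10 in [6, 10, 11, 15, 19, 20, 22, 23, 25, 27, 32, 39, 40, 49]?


Search for 10:
[0,13] mid=6 arr[6]=22
[0,5] mid=2 arr[2]=11
[0,1] mid=0 arr[0]=6
[1,1] mid=1 arr[1]=10
Total: 4 comparisons


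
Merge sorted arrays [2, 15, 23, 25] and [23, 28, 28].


Compare heads, take smaller each step.
Merged: [2, 15, 23, 23, 25, 28, 28]


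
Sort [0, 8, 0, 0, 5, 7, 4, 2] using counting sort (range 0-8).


Count array: [3, 0, 1, 0, 1, 1, 0, 1, 1]
Reconstruct: [0, 0, 0, 2, 4, 5, 7, 8]


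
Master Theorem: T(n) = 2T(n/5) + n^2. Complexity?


a=2, b=5, c=2. log_5(2)=0.431 < c=2. Case 3: O(n^c) = O(n^2)
Complexity: O(n^2)


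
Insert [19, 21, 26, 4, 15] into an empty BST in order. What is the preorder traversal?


Root = 19; build tree by BST insertion.
Preorder traversal: [19, 4, 15, 21, 26]


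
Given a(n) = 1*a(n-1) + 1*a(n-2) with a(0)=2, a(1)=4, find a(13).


Build bottom-up:
...a(11)=466, a(12)=754, a(13)=1*754+1*466=1220


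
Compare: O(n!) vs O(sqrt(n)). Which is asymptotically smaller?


sublinear grows slower than factorial
O(sqrt(n)) is asymptotically smaller; O(n!) grows faster


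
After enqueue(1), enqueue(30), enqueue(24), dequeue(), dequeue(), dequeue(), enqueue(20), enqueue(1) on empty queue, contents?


enqueue(1) -> [1]
enqueue(30) -> [1, 30]
enqueue(24) -> [1, 30, 24]
dequeue() returns 1 -> [30, 24]
dequeue() returns 30 -> [24]
dequeue() returns 24 -> []
enqueue(20) -> [20]
enqueue(1) -> [20, 1]
Final queue (front to back): [20, 1]


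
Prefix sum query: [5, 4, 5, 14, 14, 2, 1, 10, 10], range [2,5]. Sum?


Prefix sums: [0, 5, 9, 14, 28, 42, 44, 45, 55, 65]
Sum[2..5] = prefix[6] - prefix[2] = 44 - 9 = 35


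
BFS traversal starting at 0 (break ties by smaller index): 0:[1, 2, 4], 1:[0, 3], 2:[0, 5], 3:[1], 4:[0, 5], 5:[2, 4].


BFS queue: start with [0]
Visit order: [0, 1, 2, 4, 3, 5]


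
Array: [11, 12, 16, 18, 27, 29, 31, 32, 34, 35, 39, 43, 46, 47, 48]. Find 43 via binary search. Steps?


Search for 43:
[0,14] mid=7 arr[7]=32
[8,14] mid=11 arr[11]=43
Total: 2 comparisons


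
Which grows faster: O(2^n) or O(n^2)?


quadratic grows slower than exponential
O(n^2) is asymptotically smaller; O(2^n) grows faster


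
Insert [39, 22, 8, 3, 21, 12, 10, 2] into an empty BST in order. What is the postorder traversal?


Root = 39; build tree by BST insertion.
Postorder traversal: [2, 3, 10, 12, 21, 8, 22, 39]


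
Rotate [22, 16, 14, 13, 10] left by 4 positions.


Left rotate by 4: [10, 22, 16, 14, 13]


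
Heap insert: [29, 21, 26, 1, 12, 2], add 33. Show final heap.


Append 33: [29, 21, 26, 1, 12, 2, 33]
Bubble up: swap idx 6(33) with idx 2(26); swap idx 2(33) with idx 0(29)
Result: [33, 21, 29, 1, 12, 2, 26]


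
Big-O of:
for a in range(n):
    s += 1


Per nesting level: O(n) = O(n)
Complexity: O(n)


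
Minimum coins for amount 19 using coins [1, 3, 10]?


dp[0]=0; dp[i]=1+min(dp[i-c] for c in coins)
...dp[14]=3, dp[15]=4, dp[16]=3, dp[17]=4, dp[18]=5, dp[19]=4
Minimum coins for 19 = 4


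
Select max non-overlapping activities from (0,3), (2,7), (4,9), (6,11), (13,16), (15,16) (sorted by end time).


Greedy: pick earliest-ending, then skip overlaps.
Selected (3 activities): [(0, 3), (4, 9), (13, 16)]


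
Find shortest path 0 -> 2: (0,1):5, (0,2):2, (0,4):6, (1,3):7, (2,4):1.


Dijkstra from 0:
Distances: {0: 0, 1: 5, 2: 2, 3: 12, 4: 3}
Shortest distance to 2 = 2, path = [0, 2]


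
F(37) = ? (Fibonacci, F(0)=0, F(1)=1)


F(n)=F(n-1)+F(n-2)
...F(35)=9227465, F(36)=14930352, F(37)=24157817


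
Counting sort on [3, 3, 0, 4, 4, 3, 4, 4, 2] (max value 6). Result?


Count array: [1, 0, 1, 3, 4, 0, 0]
Reconstruct: [0, 2, 3, 3, 3, 4, 4, 4, 4]


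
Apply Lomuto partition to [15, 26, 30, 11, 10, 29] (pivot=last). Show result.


Elements <= 29 go left of pivot.
Result: [15, 26, 11, 10, 29, 30], pivot at index 4


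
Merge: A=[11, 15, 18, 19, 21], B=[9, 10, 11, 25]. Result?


Compare heads, take smaller each step.
Merged: [9, 10, 11, 11, 15, 18, 19, 21, 25]


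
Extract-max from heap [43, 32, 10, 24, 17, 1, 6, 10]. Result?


Max = 43
Replace root with last, heapify down
Resulting heap: [32, 24, 10, 10, 17, 1, 6]


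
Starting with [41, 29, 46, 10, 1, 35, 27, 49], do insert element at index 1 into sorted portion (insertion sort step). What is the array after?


After one pass: [29, 41, 46, 10, 1, 35, 27, 49]


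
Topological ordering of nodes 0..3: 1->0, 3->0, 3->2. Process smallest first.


Kahn's algorithm, process smallest node first
Order: [1, 3, 0, 2]


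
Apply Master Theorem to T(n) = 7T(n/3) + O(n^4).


a=7, b=3, c=4. log_3(7)=1.771 < c=4. Case 3: O(n^c) = O(n^4)
Complexity: O(n^4)


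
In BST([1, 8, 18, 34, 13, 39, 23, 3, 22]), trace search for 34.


BST root = 1
Search for 34: compare at each node
Path: [1, 8, 18, 34]


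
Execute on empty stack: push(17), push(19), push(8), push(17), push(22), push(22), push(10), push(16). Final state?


push(17) -> [17]
push(19) -> [17, 19]
push(8) -> [17, 19, 8]
push(17) -> [17, 19, 8, 17]
push(22) -> [17, 19, 8, 17, 22]
push(22) -> [17, 19, 8, 17, 22, 22]
push(10) -> [17, 19, 8, 17, 22, 22, 10]
push(16) -> [17, 19, 8, 17, 22, 22, 10, 16]
Final stack (bottom to top): [17, 19, 8, 17, 22, 22, 10, 16]


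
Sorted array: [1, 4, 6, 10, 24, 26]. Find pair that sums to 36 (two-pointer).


Two pointers: lo=0, hi=5
Found pair: (10, 26) summing to 36


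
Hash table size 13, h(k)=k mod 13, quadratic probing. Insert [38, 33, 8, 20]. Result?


Insertions: 38->slot 12; 33->slot 7; 8->slot 8; 20->slot 11
Table: [None, None, None, None, None, None, None, 33, 8, None, None, 20, 38]


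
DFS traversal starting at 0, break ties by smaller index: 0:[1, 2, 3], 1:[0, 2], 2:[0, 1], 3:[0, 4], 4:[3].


DFS stack-based: start with [0]
Visit order: [0, 1, 2, 3, 4]


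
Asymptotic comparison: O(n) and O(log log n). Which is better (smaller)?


double-logarithmic grows slower than linear
O(log log n) is asymptotically smaller; O(n) grows faster


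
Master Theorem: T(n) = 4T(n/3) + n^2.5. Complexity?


a=4, b=3, c=2.5. log_3(4)=1.262 < c=2.5. Case 3: O(n^c) = O(n^2.500)
Complexity: O(n^2.500)


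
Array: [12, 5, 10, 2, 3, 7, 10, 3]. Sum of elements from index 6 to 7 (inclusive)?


Prefix sums: [0, 12, 17, 27, 29, 32, 39, 49, 52]
Sum[6..7] = prefix[8] - prefix[6] = 52 - 39 = 13


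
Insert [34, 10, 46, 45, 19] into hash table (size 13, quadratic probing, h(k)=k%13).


Insertions: 34->slot 8; 10->slot 10; 46->slot 7; 45->slot 6; 19->slot 2
Table: [None, None, 19, None, None, None, 45, 46, 34, None, 10, None, None]


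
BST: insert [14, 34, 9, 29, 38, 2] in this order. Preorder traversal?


Root = 14; build tree by BST insertion.
Preorder traversal: [14, 9, 2, 34, 29, 38]


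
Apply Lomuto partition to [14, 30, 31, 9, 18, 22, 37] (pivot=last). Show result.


Elements <= 37 go left of pivot.
Result: [14, 30, 31, 9, 18, 22, 37], pivot at index 6


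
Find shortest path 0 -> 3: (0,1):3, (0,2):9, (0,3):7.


Dijkstra from 0:
Distances: {0: 0, 1: 3, 2: 9, 3: 7}
Shortest distance to 3 = 7, path = [0, 3]


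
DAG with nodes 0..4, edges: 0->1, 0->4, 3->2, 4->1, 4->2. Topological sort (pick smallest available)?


Kahn's algorithm, process smallest node first
Order: [0, 3, 4, 1, 2]


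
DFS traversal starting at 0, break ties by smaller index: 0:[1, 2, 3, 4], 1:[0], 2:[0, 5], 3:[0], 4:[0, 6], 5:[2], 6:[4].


DFS stack-based: start with [0]
Visit order: [0, 1, 2, 5, 3, 4, 6]


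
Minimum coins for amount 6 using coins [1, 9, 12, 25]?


dp[0]=0; dp[i]=1+min(dp[i-c] for c in coins)
...dp[1]=1, dp[2]=2, dp[3]=3, dp[4]=4, dp[5]=5, dp[6]=6
Minimum coins for 6 = 6


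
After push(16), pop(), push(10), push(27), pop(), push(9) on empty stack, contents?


push(16) -> [16]
pop() returns 16 -> []
push(10) -> [10]
push(27) -> [10, 27]
pop() returns 27 -> [10]
push(9) -> [10, 9]
Final stack (bottom to top): [10, 9]


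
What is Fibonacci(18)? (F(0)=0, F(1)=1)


F(n)=F(n-1)+F(n-2)
...F(16)=987, F(17)=1597, F(18)=2584


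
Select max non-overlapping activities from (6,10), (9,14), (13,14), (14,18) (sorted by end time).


Greedy: pick earliest-ending, then skip overlaps.
Selected (3 activities): [(6, 10), (13, 14), (14, 18)]


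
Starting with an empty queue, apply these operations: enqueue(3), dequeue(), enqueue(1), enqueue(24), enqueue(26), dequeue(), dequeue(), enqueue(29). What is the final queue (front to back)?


enqueue(3) -> [3]
dequeue() returns 3 -> []
enqueue(1) -> [1]
enqueue(24) -> [1, 24]
enqueue(26) -> [1, 24, 26]
dequeue() returns 1 -> [24, 26]
dequeue() returns 24 -> [26]
enqueue(29) -> [26, 29]
Final queue (front to back): [26, 29]


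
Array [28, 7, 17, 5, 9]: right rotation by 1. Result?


Right rotate by 1: [9, 28, 7, 17, 5]


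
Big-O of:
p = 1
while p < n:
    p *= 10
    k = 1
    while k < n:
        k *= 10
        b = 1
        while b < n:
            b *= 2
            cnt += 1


Per nesting level: O(log n) * O(log n) * O(log n) = O((log n)^3)
Complexity: O((log n)^3)


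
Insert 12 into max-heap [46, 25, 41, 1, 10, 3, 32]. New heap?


Append 12: [46, 25, 41, 1, 10, 3, 32, 12]
Bubble up: swap idx 7(12) with idx 3(1)
Result: [46, 25, 41, 12, 10, 3, 32, 1]


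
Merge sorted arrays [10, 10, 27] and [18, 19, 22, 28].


Compare heads, take smaller each step.
Merged: [10, 10, 18, 19, 22, 27, 28]


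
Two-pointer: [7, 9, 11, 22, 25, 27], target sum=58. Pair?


Two pointers: lo=0, hi=5
No pair sums to 58


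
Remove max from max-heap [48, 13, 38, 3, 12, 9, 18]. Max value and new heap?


Max = 48
Replace root with last, heapify down
Resulting heap: [38, 13, 18, 3, 12, 9]


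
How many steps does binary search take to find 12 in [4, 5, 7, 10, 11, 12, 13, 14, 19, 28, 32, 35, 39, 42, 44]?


Search for 12:
[0,14] mid=7 arr[7]=14
[0,6] mid=3 arr[3]=10
[4,6] mid=5 arr[5]=12
Total: 3 comparisons


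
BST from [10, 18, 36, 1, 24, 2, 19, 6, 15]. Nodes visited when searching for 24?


BST root = 10
Search for 24: compare at each node
Path: [10, 18, 36, 24]


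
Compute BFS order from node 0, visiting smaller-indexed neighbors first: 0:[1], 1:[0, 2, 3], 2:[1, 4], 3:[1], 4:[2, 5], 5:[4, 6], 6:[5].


BFS queue: start with [0]
Visit order: [0, 1, 2, 3, 4, 5, 6]


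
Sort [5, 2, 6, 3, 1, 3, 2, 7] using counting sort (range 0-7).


Count array: [0, 1, 2, 2, 0, 1, 1, 1]
Reconstruct: [1, 2, 2, 3, 3, 5, 6, 7]


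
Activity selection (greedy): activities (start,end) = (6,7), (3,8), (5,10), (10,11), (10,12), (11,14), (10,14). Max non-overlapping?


Greedy: pick earliest-ending, then skip overlaps.
Selected (3 activities): [(6, 7), (10, 11), (11, 14)]


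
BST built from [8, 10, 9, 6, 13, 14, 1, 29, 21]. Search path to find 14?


BST root = 8
Search for 14: compare at each node
Path: [8, 10, 13, 14]


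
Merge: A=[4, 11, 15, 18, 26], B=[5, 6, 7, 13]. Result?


Compare heads, take smaller each step.
Merged: [4, 5, 6, 7, 11, 13, 15, 18, 26]


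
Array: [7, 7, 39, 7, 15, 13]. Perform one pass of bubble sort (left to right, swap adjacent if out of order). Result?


After one pass: [7, 7, 7, 15, 13, 39]


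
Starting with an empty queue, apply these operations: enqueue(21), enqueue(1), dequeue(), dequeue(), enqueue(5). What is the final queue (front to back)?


enqueue(21) -> [21]
enqueue(1) -> [21, 1]
dequeue() returns 21 -> [1]
dequeue() returns 1 -> []
enqueue(5) -> [5]
Final queue (front to back): [5]


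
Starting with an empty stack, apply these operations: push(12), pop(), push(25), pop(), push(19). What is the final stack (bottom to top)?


push(12) -> [12]
pop() returns 12 -> []
push(25) -> [25]
pop() returns 25 -> []
push(19) -> [19]
Final stack (bottom to top): [19]


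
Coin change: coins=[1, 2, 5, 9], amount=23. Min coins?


dp[0]=0; dp[i]=1+min(dp[i-c] for c in coins)
...dp[18]=2, dp[19]=3, dp[20]=3, dp[21]=4, dp[22]=4, dp[23]=3
Minimum coins for 23 = 3


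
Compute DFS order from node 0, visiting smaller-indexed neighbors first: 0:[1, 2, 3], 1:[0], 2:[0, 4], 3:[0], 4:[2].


DFS stack-based: start with [0]
Visit order: [0, 1, 2, 4, 3]


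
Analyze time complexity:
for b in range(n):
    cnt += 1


Per nesting level: O(n) = O(n)
Complexity: O(n)


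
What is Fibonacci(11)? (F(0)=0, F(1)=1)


F(n)=F(n-1)+F(n-2)
...F(9)=34, F(10)=55, F(11)=89


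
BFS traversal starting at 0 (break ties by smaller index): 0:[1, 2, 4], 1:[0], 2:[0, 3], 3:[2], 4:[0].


BFS queue: start with [0]
Visit order: [0, 1, 2, 4, 3]


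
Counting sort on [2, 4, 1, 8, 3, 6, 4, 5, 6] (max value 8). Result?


Count array: [0, 1, 1, 1, 2, 1, 2, 0, 1]
Reconstruct: [1, 2, 3, 4, 4, 5, 6, 6, 8]
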